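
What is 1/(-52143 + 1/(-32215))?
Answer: -32215/1679786746 ≈ -1.9178e-5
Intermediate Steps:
1/(-52143 + 1/(-32215)) = 1/(-52143 - 1/32215) = 1/(-1679786746/32215) = -32215/1679786746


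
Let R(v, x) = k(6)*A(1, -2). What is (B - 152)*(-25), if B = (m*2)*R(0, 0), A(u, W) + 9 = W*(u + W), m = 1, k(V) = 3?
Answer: 4850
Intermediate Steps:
A(u, W) = -9 + W*(W + u) (A(u, W) = -9 + W*(u + W) = -9 + W*(W + u))
R(v, x) = -21 (R(v, x) = 3*(-9 + (-2)**2 - 2*1) = 3*(-9 + 4 - 2) = 3*(-7) = -21)
B = -42 (B = (1*2)*(-21) = 2*(-21) = -42)
(B - 152)*(-25) = (-42 - 152)*(-25) = -194*(-25) = 4850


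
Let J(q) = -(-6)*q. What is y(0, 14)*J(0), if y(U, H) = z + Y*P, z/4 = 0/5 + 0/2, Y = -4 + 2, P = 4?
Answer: 0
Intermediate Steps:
Y = -2
z = 0 (z = 4*(0/5 + 0/2) = 4*(0*(1/5) + 0*(1/2)) = 4*(0 + 0) = 4*0 = 0)
J(q) = 6*q
y(U, H) = -8 (y(U, H) = 0 - 2*4 = 0 - 8 = -8)
y(0, 14)*J(0) = -48*0 = -8*0 = 0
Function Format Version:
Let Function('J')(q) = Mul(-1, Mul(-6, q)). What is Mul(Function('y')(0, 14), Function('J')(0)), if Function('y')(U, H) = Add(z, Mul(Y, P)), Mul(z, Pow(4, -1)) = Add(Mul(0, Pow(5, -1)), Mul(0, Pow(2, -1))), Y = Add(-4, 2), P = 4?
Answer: 0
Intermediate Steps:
Y = -2
z = 0 (z = Mul(4, Add(Mul(0, Pow(5, -1)), Mul(0, Pow(2, -1)))) = Mul(4, Add(Mul(0, Rational(1, 5)), Mul(0, Rational(1, 2)))) = Mul(4, Add(0, 0)) = Mul(4, 0) = 0)
Function('J')(q) = Mul(6, q)
Function('y')(U, H) = -8 (Function('y')(U, H) = Add(0, Mul(-2, 4)) = Add(0, -8) = -8)
Mul(Function('y')(0, 14), Function('J')(0)) = Mul(-8, Mul(6, 0)) = Mul(-8, 0) = 0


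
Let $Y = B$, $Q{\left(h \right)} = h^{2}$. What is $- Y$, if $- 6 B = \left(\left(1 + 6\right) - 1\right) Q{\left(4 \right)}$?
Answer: $16$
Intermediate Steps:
$B = -16$ ($B = - \frac{\left(\left(1 + 6\right) - 1\right) 4^{2}}{6} = - \frac{\left(7 - 1\right) 16}{6} = - \frac{6 \cdot 16}{6} = \left(- \frac{1}{6}\right) 96 = -16$)
$Y = -16$
$- Y = \left(-1\right) \left(-16\right) = 16$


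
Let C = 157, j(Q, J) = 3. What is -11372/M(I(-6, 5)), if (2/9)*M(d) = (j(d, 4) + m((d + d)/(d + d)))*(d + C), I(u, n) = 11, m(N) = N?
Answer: -2843/756 ≈ -3.7606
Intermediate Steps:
M(d) = 2826 + 18*d (M(d) = 9*((3 + (d + d)/(d + d))*(d + 157))/2 = 9*((3 + (2*d)/((2*d)))*(157 + d))/2 = 9*((3 + (2*d)*(1/(2*d)))*(157 + d))/2 = 9*((3 + 1)*(157 + d))/2 = 9*(4*(157 + d))/2 = 9*(628 + 4*d)/2 = 2826 + 18*d)
-11372/M(I(-6, 5)) = -11372/(2826 + 18*11) = -11372/(2826 + 198) = -11372/3024 = -11372*1/3024 = -2843/756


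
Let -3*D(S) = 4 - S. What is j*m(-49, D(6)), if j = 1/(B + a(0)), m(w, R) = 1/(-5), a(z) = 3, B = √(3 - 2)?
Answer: -1/20 ≈ -0.050000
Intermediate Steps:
B = 1 (B = √1 = 1)
D(S) = -4/3 + S/3 (D(S) = -(4 - S)/3 = -4/3 + S/3)
m(w, R) = -⅕
j = ¼ (j = 1/(1 + 3) = 1/4 = ¼ ≈ 0.25000)
j*m(-49, D(6)) = (¼)*(-⅕) = -1/20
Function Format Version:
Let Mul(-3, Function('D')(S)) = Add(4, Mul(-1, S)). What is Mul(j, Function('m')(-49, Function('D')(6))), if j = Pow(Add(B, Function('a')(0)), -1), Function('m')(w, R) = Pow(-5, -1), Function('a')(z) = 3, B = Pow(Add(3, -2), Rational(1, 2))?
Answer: Rational(-1, 20) ≈ -0.050000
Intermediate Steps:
B = 1 (B = Pow(1, Rational(1, 2)) = 1)
Function('D')(S) = Add(Rational(-4, 3), Mul(Rational(1, 3), S)) (Function('D')(S) = Mul(Rational(-1, 3), Add(4, Mul(-1, S))) = Add(Rational(-4, 3), Mul(Rational(1, 3), S)))
Function('m')(w, R) = Rational(-1, 5)
j = Rational(1, 4) (j = Pow(Add(1, 3), -1) = Pow(4, -1) = Rational(1, 4) ≈ 0.25000)
Mul(j, Function('m')(-49, Function('D')(6))) = Mul(Rational(1, 4), Rational(-1, 5)) = Rational(-1, 20)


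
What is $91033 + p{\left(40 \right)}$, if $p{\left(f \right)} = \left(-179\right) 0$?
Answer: $91033$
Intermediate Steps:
$p{\left(f \right)} = 0$
$91033 + p{\left(40 \right)} = 91033 + 0 = 91033$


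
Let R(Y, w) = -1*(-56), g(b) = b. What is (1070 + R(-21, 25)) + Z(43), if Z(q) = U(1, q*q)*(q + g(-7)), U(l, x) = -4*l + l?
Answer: 1018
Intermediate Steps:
R(Y, w) = 56
U(l, x) = -3*l
Z(q) = 21 - 3*q (Z(q) = (-3*1)*(q - 7) = -3*(-7 + q) = 21 - 3*q)
(1070 + R(-21, 25)) + Z(43) = (1070 + 56) + (21 - 3*43) = 1126 + (21 - 129) = 1126 - 108 = 1018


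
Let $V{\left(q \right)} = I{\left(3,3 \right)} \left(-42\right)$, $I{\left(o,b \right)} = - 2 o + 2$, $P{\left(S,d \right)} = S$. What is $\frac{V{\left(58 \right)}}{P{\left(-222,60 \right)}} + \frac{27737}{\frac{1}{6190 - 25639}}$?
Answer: $- \frac{19959905809}{37} \approx -5.3946 \cdot 10^{8}$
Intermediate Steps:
$I{\left(o,b \right)} = 2 - 2 o$
$V{\left(q \right)} = 168$ ($V{\left(q \right)} = \left(2 - 6\right) \left(-42\right) = \left(-4\right) \left(-42\right) = 168$)
$\frac{V{\left(58 \right)}}{P{\left(-222,60 \right)}} + \frac{27737}{\frac{1}{6190 - 25639}} = \frac{168}{-222} + \frac{27737}{\frac{1}{6190 - 25639}} = 168 \left(- \frac{1}{222}\right) + \frac{27737}{\frac{1}{-19449}} = - \frac{28}{37} + \frac{27737}{- \frac{1}{19449}} = - \frac{28}{37} + 27737 \left(-19449\right) = - \frac{28}{37} - 539456913 = - \frac{19959905809}{37}$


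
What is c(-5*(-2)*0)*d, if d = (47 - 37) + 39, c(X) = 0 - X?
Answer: 0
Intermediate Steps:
c(X) = -X
d = 49 (d = 10 + 39 = 49)
c(-5*(-2)*0)*d = -(-5*(-2))*0*49 = -10*0*49 = -1*0*49 = 0*49 = 0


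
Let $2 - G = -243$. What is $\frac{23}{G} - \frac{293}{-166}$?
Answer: $\frac{75603}{40670} \approx 1.8589$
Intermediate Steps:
$G = 245$ ($G = 2 - -243 = 2 + 243 = 245$)
$\frac{23}{G} - \frac{293}{-166} = \frac{23}{245} - \frac{293}{-166} = 23 \cdot \frac{1}{245} - - \frac{293}{166} = \frac{23}{245} + \frac{293}{166} = \frac{75603}{40670}$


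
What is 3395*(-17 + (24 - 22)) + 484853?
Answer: 433928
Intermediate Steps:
3395*(-17 + (24 - 22)) + 484853 = 3395*(-17 + 2) + 484853 = 3395*(-15) + 484853 = -50925 + 484853 = 433928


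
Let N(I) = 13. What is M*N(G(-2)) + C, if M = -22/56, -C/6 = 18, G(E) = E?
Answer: -3167/28 ≈ -113.11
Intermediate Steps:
C = -108 (C = -6*18 = -108)
M = -11/28 (M = -22*1/56 = -11/28 ≈ -0.39286)
M*N(G(-2)) + C = -11/28*13 - 108 = -143/28 - 108 = -3167/28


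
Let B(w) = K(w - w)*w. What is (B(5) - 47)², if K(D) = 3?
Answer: 1024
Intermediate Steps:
B(w) = 3*w
(B(5) - 47)² = (3*5 - 47)² = (15 - 47)² = (-32)² = 1024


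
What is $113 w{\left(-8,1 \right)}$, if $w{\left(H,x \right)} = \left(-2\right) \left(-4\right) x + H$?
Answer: $0$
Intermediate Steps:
$w{\left(H,x \right)} = H + 8 x$ ($w{\left(H,x \right)} = 8 x + H = H + 8 x$)
$113 w{\left(-8,1 \right)} = 113 \left(-8 + 8 \cdot 1\right) = 113 \left(-8 + 8\right) = 113 \cdot 0 = 0$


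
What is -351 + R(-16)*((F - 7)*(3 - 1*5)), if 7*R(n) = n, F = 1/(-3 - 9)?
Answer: -8051/21 ≈ -383.38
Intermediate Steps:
F = -1/12 (F = 1/(-12) = -1/12 ≈ -0.083333)
R(n) = n/7
-351 + R(-16)*((F - 7)*(3 - 1*5)) = -351 + ((1/7)*(-16))*((-1/12 - 7)*(3 - 1*5)) = -351 - (-340)*(3 - 5)/21 = -351 - (-340)*(-2)/21 = -351 - 16/7*85/6 = -351 - 680/21 = -8051/21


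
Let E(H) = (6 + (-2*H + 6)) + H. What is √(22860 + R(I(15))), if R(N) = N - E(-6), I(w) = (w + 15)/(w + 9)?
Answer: √91373/2 ≈ 151.14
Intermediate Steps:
I(w) = (15 + w)/(9 + w)
E(H) = 12 - H (E(H) = (6 + (6 - 2*H)) + H = (12 - 2*H) + H = 12 - H)
R(N) = -18 + N (R(N) = N - (12 - 1*(-6)) = N - (12 + 6) = N - 1*18 = N - 18 = -18 + N)
√(22860 + R(I(15))) = √(22860 + (-18 + (15 + 15)/(9 + 15))) = √(22860 + (-18 + 30/24)) = √(22860 + (-18 + (1/24)*30)) = √(22860 + (-18 + 5/4)) = √(22860 - 67/4) = √(91373/4) = √91373/2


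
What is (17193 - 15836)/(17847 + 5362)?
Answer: 1357/23209 ≈ 0.058469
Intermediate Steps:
(17193 - 15836)/(17847 + 5362) = 1357/23209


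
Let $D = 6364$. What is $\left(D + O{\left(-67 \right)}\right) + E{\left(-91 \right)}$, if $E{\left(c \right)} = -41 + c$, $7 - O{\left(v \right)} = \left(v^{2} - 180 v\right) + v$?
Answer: $-10243$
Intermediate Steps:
$O{\left(v \right)} = 7 - v^{2} + 179 v$ ($O{\left(v \right)} = 7 - \left(\left(v^{2} - 180 v\right) + v\right) = 7 - \left(v^{2} - 179 v\right) = 7 - v^{2} + 179 v$)
$\left(D + O{\left(-67 \right)}\right) + E{\left(-91 \right)} = \left(6364 + \left(7 - \left(-67\right)^{2} + 179 \left(-67\right)\right)\right) - 132 = \left(6364 - 16475\right) - 132 = -10111 - 132 = -10243$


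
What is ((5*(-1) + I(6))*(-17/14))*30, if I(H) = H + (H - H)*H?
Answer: -255/7 ≈ -36.429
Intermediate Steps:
I(H) = H (I(H) = H + 0*H = H + 0 = H)
((5*(-1) + I(6))*(-17/14))*30 = ((5*(-1) + 6)*(-17/14))*30 = ((-5 + 6)*(-17*1/14))*30 = (1*(-17/14))*30 = -17/14*30 = -255/7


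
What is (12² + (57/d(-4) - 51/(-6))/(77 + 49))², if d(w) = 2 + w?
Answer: 82119844/3969 ≈ 20690.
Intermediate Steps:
(12² + (57/d(-4) - 51/(-6))/(77 + 49))² = (12² + (57/(2 - 4) - 51/(-6))/(77 + 49))² = (144 + (57/(-2) - 51*(-⅙))/126)² = (144 + (57*(-½) + 17/2)*(1/126))² = (144 + (-57/2 + 17/2)*(1/126))² = (144 - 20*1/126)² = (144 - 10/63)² = (9062/63)² = 82119844/3969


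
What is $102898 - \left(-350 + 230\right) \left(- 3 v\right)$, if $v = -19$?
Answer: $109738$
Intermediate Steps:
$102898 - \left(-350 + 230\right) \left(- 3 v\right) = 102898 - \left(-350 + 230\right) \left(\left(-3\right) \left(-19\right)\right) = 102898 - \left(-120\right) 57 = 102898 - -6840 = 102898 + 6840 = 109738$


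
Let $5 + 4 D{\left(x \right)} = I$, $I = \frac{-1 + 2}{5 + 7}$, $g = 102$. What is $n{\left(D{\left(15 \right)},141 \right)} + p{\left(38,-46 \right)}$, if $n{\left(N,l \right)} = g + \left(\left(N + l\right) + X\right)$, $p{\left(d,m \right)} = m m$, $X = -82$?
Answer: $\frac{109237}{48} \approx 2275.8$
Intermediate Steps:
$p{\left(d,m \right)} = m^{2}$
$I = \frac{1}{12}$ ($I = 1 \cdot \frac{1}{12} = \frac{1}{12} \approx 0.083333$)
$D{\left(x \right)} = - \frac{59}{48}$ ($D{\left(x \right)} = - \frac{5}{4} + \frac{1}{4} \cdot \frac{1}{12} = - \frac{5}{4} + \frac{1}{48} = - \frac{59}{48}$)
$n{\left(N,l \right)} = 20 + N + l$ ($n{\left(N,l \right)} = 102 - \left(82 - N - l\right) = 102 + \left(-82 + N + l\right) = 20 + N + l$)
$n{\left(D{\left(15 \right)},141 \right)} + p{\left(38,-46 \right)} = \left(20 - \frac{59}{48} + 141\right) + \left(-46\right)^{2} = \frac{7669}{48} + 2116 = \frac{109237}{48}$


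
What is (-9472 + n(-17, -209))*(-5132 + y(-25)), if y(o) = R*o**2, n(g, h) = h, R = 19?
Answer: -65278983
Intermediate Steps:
y(o) = 19*o**2
(-9472 + n(-17, -209))*(-5132 + y(-25)) = (-9472 - 209)*(-5132 + 19*(-25)**2) = -9681*(-5132 + 19*625) = -9681*(-5132 + 11875) = -9681*6743 = -65278983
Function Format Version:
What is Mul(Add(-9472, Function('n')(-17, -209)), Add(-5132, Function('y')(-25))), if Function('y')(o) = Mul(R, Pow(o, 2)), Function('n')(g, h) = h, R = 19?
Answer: -65278983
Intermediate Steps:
Function('y')(o) = Mul(19, Pow(o, 2))
Mul(Add(-9472, Function('n')(-17, -209)), Add(-5132, Function('y')(-25))) = Mul(Add(-9472, -209), Add(-5132, Mul(19, Pow(-25, 2)))) = Mul(-9681, Add(-5132, Mul(19, 625))) = Mul(-9681, Add(-5132, 11875)) = Mul(-9681, 6743) = -65278983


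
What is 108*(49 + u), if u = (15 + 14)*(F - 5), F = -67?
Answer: -220212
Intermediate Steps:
u = -2088 (u = (15 + 14)*(-67 - 5) = 29*(-72) = -2088)
108*(49 + u) = 108*(49 - 2088) = 108*(-2039) = -220212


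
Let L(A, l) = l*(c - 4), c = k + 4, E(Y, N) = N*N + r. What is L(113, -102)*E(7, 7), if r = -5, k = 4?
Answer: -17952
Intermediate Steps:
E(Y, N) = -5 + N² (E(Y, N) = N*N - 5 = N² - 5 = -5 + N²)
c = 8 (c = 4 + 4 = 8)
L(A, l) = 4*l (L(A, l) = l*(8 - 4) = l*4 = 4*l)
L(113, -102)*E(7, 7) = (4*(-102))*(-5 + 7²) = -408*(-5 + 49) = -408*44 = -17952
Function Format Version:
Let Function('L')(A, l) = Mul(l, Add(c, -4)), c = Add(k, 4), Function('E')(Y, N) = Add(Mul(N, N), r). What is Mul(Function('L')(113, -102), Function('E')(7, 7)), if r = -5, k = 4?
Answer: -17952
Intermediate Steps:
Function('E')(Y, N) = Add(-5, Pow(N, 2)) (Function('E')(Y, N) = Add(Mul(N, N), -5) = Add(Pow(N, 2), -5) = Add(-5, Pow(N, 2)))
c = 8 (c = Add(4, 4) = 8)
Function('L')(A, l) = Mul(4, l) (Function('L')(A, l) = Mul(l, Add(8, -4)) = Mul(l, 4) = Mul(4, l))
Mul(Function('L')(113, -102), Function('E')(7, 7)) = Mul(Mul(4, -102), Add(-5, Pow(7, 2))) = Mul(-408, Add(-5, 49)) = Mul(-408, 44) = -17952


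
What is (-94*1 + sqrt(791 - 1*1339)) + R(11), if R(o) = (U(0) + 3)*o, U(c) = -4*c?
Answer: -61 + 2*I*sqrt(137) ≈ -61.0 + 23.409*I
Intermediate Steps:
R(o) = 3*o (R(o) = (-4*0 + 3)*o = (0 + 3)*o = 3*o)
(-94*1 + sqrt(791 - 1*1339)) + R(11) = (-94*1 + sqrt(791 - 1*1339)) + 3*11 = (-94 + sqrt(791 - 1339)) + 33 = (-94 + sqrt(-548)) + 33 = (-94 + 2*I*sqrt(137)) + 33 = -61 + 2*I*sqrt(137)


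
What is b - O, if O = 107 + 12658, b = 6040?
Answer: -6725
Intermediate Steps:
O = 12765
b - O = 6040 - 1*12765 = 6040 - 12765 = -6725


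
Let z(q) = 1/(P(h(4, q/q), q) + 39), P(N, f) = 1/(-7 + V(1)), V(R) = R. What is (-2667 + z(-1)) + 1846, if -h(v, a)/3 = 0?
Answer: -191287/233 ≈ -820.97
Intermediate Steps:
h(v, a) = 0 (h(v, a) = -3*0 = 0)
P(N, f) = -⅙ (P(N, f) = 1/(-7 + 1) = 1/(-6) = -⅙)
z(q) = 6/233 (z(q) = 1/(-⅙ + 39) = 1/(233/6) = 6/233)
(-2667 + z(-1)) + 1846 = (-2667 + 6/233) + 1846 = -621405/233 + 1846 = -191287/233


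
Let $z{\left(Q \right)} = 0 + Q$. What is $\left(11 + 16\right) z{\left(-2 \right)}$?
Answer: $-54$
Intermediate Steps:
$z{\left(Q \right)} = Q$
$\left(11 + 16\right) z{\left(-2 \right)} = \left(11 + 16\right) \left(-2\right) = 27 \left(-2\right) = -54$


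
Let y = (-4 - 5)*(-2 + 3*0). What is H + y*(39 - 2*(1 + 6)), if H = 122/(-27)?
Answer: 12028/27 ≈ 445.48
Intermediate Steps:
H = -122/27 (H = 122*(-1/27) = -122/27 ≈ -4.5185)
y = 18 (y = -9*(-2 + 0) = -9*(-2) = 18)
H + y*(39 - 2*(1 + 6)) = -122/27 + 18*(39 - 2*(1 + 6)) = -122/27 + 18*(39 - 2*7) = -122/27 + 18*(39 - 14) = -122/27 + 18*25 = -122/27 + 450 = 12028/27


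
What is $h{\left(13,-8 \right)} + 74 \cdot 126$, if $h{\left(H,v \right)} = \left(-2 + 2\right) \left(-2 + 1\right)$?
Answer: $9324$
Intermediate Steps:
$h{\left(H,v \right)} = 0$ ($h{\left(H,v \right)} = 0 \left(-1\right) = 0$)
$h{\left(13,-8 \right)} + 74 \cdot 126 = 0 + 74 \cdot 126 = 0 + 9324 = 9324$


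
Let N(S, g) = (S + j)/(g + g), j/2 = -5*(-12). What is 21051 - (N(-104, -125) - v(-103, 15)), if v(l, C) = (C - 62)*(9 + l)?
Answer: 3183633/125 ≈ 25469.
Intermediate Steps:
j = 120 (j = 2*(-5*(-12)) = 2*60 = 120)
v(l, C) = (-62 + C)*(9 + l)
N(S, g) = (120 + S)/(2*g) (N(S, g) = (S + 120)/(g + g) = (120 + S)/((2*g)) = (120 + S)*(1/(2*g)) = (120 + S)/(2*g))
21051 - (N(-104, -125) - v(-103, 15)) = 21051 - ((½)*(120 - 104)/(-125) - (-558 - 62*(-103) + 9*15 + 15*(-103))) = 21051 - ((½)*(-1/125)*16 - (-558 + 6386 + 135 - 1545)) = 21051 - (-8/125 - 1*4418) = 21051 - (-8/125 - 4418) = 21051 - 1*(-552258/125) = 21051 + 552258/125 = 3183633/125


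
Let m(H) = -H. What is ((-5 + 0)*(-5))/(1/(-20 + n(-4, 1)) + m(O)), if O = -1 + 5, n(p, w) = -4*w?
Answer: -600/97 ≈ -6.1856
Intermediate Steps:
O = 4
((-5 + 0)*(-5))/(1/(-20 + n(-4, 1)) + m(O)) = ((-5 + 0)*(-5))/(1/(-20 - 4*1) - 1*4) = (-5*(-5))/(1/(-20 - 4) - 4) = 25/(1/(-24) - 4) = 25/(-1/24 - 4) = 25/(-97/24) = -24/97*25 = -600/97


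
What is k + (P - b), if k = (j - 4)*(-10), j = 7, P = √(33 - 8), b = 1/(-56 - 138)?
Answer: -4849/194 ≈ -24.995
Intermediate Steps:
b = -1/194 (b = 1/(-194) = -1/194 ≈ -0.0051546)
P = 5 (P = √25 = 5)
k = -30 (k = (7 - 4)*(-10) = 3*(-10) = -30)
k + (P - b) = -30 + (5 - 1*(-1/194)) = -30 + (5 + 1/194) = -30 + 971/194 = -4849/194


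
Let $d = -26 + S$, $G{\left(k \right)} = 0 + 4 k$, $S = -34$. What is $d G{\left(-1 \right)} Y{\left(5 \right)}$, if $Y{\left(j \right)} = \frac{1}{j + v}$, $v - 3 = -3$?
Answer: $48$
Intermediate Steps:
$v = 0$ ($v = 3 - 3 = 0$)
$G{\left(k \right)} = 4 k$
$d = -60$ ($d = -26 - 34 = -60$)
$Y{\left(j \right)} = \frac{1}{j}$ ($Y{\left(j \right)} = \frac{1}{j + 0} = \frac{1}{j}$)
$d G{\left(-1 \right)} Y{\left(5 \right)} = - 60 \frac{4 \left(-1\right)}{5} = - 60 \left(\left(-4\right) \frac{1}{5}\right) = \left(-60\right) \left(- \frac{4}{5}\right) = 48$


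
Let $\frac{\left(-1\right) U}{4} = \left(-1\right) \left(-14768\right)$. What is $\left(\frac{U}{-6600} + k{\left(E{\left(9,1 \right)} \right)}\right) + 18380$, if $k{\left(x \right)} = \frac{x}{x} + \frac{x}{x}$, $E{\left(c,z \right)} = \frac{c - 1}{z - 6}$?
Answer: $\frac{15172534}{825} \approx 18391.0$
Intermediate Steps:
$E{\left(c,z \right)} = \frac{-1 + c}{-6 + z}$
$U = -59072$ ($U = - 4 \left(\left(-1\right) \left(-14768\right)\right) = \left(-4\right) 14768 = -59072$)
$k{\left(x \right)} = 2$ ($k{\left(x \right)} = 1 + 1 = 2$)
$\left(\frac{U}{-6600} + k{\left(E{\left(9,1 \right)} \right)}\right) + 18380 = \left(- \frac{59072}{-6600} + 2\right) + 18380 = \left(\left(-59072\right) \left(- \frac{1}{6600}\right) + 2\right) + 18380 = \left(\frac{7384}{825} + 2\right) + 18380 = \frac{9034}{825} + 18380 = \frac{15172534}{825}$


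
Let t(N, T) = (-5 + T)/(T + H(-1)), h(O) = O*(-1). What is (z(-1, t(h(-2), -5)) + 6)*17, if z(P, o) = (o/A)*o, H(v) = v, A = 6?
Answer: 5933/54 ≈ 109.87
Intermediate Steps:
h(O) = -O
t(N, T) = (-5 + T)/(-1 + T) (t(N, T) = (-5 + T)/(T - 1) = (-5 + T)/(-1 + T))
z(P, o) = o²/6 (z(P, o) = (o/6)*o = o²/6)
(z(-1, t(h(-2), -5)) + 6)*17 = (((-5 - 5)/(-1 - 5))²/6 + 6)*17 = ((-10/(-6))²/6 + 6)*17 = ((-⅙*(-10))²/6 + 6)*17 = ((5/3)²/6 + 6)*17 = ((⅙)*(25/9) + 6)*17 = (25/54 + 6)*17 = (349/54)*17 = 5933/54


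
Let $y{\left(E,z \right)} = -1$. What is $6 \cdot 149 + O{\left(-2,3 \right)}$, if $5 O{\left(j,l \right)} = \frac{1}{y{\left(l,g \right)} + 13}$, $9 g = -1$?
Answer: $\frac{53641}{60} \approx 894.02$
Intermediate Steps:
$g = - \frac{1}{9}$ ($g = \frac{1}{9} \left(-1\right) = - \frac{1}{9} \approx -0.11111$)
$O{\left(j,l \right)} = \frac{1}{60}$ ($O{\left(j,l \right)} = \frac{1}{5 \left(-1 + 13\right)} = \frac{1}{5 \cdot 12} = \frac{1}{5} \cdot \frac{1}{12} = \frac{1}{60}$)
$6 \cdot 149 + O{\left(-2,3 \right)} = 6 \cdot 149 + \frac{1}{60} = 894 + \frac{1}{60} = \frac{53641}{60}$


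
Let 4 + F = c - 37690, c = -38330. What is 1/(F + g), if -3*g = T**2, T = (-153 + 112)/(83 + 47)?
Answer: -50700/3854418481 ≈ -1.3154e-5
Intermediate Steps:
T = -41/130 ≈ -0.31538
F = -76024 (F = -4 + (-38330 - 37690) = -4 - 76020 = -76024)
g = -1681/50700 (g = -(-41/130)**2/3 = -1/3*1681/16900 = -1681/50700 ≈ -0.033156)
1/(F + g) = 1/(-76024 - 1681/50700) = 1/(-3854418481/50700) = -50700/3854418481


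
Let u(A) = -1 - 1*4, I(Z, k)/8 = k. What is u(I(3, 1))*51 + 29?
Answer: -226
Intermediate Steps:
I(Z, k) = 8*k
u(A) = -5 (u(A) = -1 - 4 = -5)
u(I(3, 1))*51 + 29 = -5*51 + 29 = -255 + 29 = -226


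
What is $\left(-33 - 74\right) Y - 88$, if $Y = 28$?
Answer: $-3084$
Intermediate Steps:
$\left(-33 - 74\right) Y - 88 = \left(-33 - 74\right) 28 - 88 = \left(-107\right) 28 - 88 = -2996 - 88 = -3084$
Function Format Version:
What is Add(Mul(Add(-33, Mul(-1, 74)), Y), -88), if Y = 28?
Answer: -3084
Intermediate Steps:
Add(Mul(Add(-33, Mul(-1, 74)), Y), -88) = Add(Mul(Add(-33, Mul(-1, 74)), 28), -88) = Add(Mul(Add(-33, -74), 28), -88) = Add(Mul(-107, 28), -88) = Add(-2996, -88) = -3084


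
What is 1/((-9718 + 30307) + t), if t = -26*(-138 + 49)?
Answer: 1/22903 ≈ 4.3662e-5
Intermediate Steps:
t = 2314 (t = -26*(-89) = 2314)
1/((-9718 + 30307) + t) = 1/((-9718 + 30307) + 2314) = 1/(20589 + 2314) = 1/22903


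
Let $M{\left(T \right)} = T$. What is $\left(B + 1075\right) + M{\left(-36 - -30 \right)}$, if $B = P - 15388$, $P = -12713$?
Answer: $-27032$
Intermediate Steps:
$B = -28101$ ($B = -12713 - 15388 = -28101$)
$\left(B + 1075\right) + M{\left(-36 - -30 \right)} = \left(-28101 + 1075\right) - 6 = -27026 + \left(-36 + 30\right) = -27026 - 6 = -27032$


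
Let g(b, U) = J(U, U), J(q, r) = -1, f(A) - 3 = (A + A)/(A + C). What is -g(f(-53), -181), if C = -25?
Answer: 1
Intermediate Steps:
f(A) = 3 + 2*A/(-25 + A) (f(A) = 3 + (A + A)/(A - 25) = 3 + (2*A)/(-25 + A) = 3 + 2*A/(-25 + A))
g(b, U) = -1
-g(f(-53), -181) = -1*(-1) = 1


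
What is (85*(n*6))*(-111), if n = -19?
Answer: 1075590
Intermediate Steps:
(85*(n*6))*(-111) = (85*(-19*6))*(-111) = (85*(-114))*(-111) = -9690*(-111) = 1075590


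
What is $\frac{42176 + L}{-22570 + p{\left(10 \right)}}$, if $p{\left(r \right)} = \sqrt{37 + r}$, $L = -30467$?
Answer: $- \frac{264272130}{509404853} - \frac{11709 \sqrt{47}}{509404853} \approx -0.51894$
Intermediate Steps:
$\frac{42176 + L}{-22570 + p{\left(10 \right)}} = \frac{42176 - 30467}{-22570 + \sqrt{37 + 10}} = \frac{11709}{-22570 + \sqrt{47}}$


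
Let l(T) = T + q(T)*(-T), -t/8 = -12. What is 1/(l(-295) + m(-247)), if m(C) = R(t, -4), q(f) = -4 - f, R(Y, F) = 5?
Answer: 1/85555 ≈ 1.1688e-5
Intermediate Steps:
t = 96 (t = -8*(-12) = 96)
m(C) = 5
l(T) = T - T*(-4 - T) (l(T) = T + (-4 - T)*(-T) = T - T*(-4 - T))
1/(l(-295) + m(-247)) = 1/(-295*(5 - 295) + 5) = 1/(-295*(-290) + 5) = 1/(85550 + 5) = 1/85555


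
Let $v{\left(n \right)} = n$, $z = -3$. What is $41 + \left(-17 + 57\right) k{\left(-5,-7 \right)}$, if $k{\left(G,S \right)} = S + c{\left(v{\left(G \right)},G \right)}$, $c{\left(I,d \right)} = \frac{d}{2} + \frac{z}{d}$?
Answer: $-315$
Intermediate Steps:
$c{\left(I,d \right)} = \frac{d}{2} - \frac{3}{d}$
$k{\left(G,S \right)} = S + \frac{G}{2} - \frac{3}{G}$ ($k{\left(G,S \right)} = S + \left(\frac{G}{2} - \frac{3}{G}\right) = S + \frac{G}{2} - \frac{3}{G}$)
$41 + \left(-17 + 57\right) k{\left(-5,-7 \right)} = 41 + \left(-17 + 57\right) \left(-7 + \frac{1}{2} \left(-5\right) - \frac{3}{-5}\right) = 41 + 40 \left(-7 - \frac{5}{2} - - \frac{3}{5}\right) = 41 + 40 \left(-7 - \frac{5}{2} + \frac{3}{5}\right) = 41 + 40 \left(- \frac{89}{10}\right) = 41 - 356 = -315$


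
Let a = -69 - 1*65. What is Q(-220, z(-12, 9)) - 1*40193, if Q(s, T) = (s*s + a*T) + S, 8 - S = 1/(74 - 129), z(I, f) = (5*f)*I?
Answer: 4431626/55 ≈ 80575.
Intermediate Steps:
a = -134 (a = -69 - 65 = -134)
z(I, f) = 5*I*f
S = 441/55 (S = 8 - 1/(74 - 129) = 8 - 1/(-55) = 8 - 1*(-1/55) = 8 + 1/55 = 441/55 ≈ 8.0182)
Q(s, T) = 441/55 + s² - 134*T (Q(s, T) = (s*s - 134*T) + 441/55 = (s² - 134*T) + 441/55 = 441/55 + s² - 134*T)
Q(-220, z(-12, 9)) - 1*40193 = (441/55 + (-220)² - 670*(-12)*9) - 1*40193 = (441/55 + 48400 - 134*(-540)) - 40193 = (441/55 + 48400 + 72360) - 40193 = 6642241/55 - 40193 = 4431626/55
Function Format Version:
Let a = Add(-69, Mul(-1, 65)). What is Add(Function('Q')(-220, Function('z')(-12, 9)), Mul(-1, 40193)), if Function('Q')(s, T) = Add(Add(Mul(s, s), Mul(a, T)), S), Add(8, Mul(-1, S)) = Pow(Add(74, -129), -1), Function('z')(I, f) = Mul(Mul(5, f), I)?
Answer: Rational(4431626, 55) ≈ 80575.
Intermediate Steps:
a = -134 (a = Add(-69, -65) = -134)
Function('z')(I, f) = Mul(5, I, f)
S = Rational(441, 55) (S = Add(8, Mul(-1, Pow(Add(74, -129), -1))) = Add(8, Mul(-1, Pow(-55, -1))) = Add(8, Mul(-1, Rational(-1, 55))) = Add(8, Rational(1, 55)) = Rational(441, 55) ≈ 8.0182)
Function('Q')(s, T) = Add(Rational(441, 55), Pow(s, 2), Mul(-134, T)) (Function('Q')(s, T) = Add(Add(Mul(s, s), Mul(-134, T)), Rational(441, 55)) = Add(Add(Pow(s, 2), Mul(-134, T)), Rational(441, 55)) = Add(Rational(441, 55), Pow(s, 2), Mul(-134, T)))
Add(Function('Q')(-220, Function('z')(-12, 9)), Mul(-1, 40193)) = Add(Add(Rational(441, 55), Pow(-220, 2), Mul(-134, Mul(5, -12, 9))), Mul(-1, 40193)) = Add(Add(Rational(441, 55), 48400, Mul(-134, -540)), -40193) = Add(Add(Rational(441, 55), 48400, 72360), -40193) = Add(Rational(6642241, 55), -40193) = Rational(4431626, 55)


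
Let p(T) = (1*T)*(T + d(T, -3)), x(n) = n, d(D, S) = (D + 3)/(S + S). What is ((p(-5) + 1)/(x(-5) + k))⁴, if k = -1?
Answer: 28398241/104976 ≈ 270.52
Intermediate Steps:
d(D, S) = (3 + D)/(2*S) (d(D, S) = (3 + D)/((2*S)) = (3 + D)*(1/(2*S)) = (3 + D)/(2*S))
p(T) = T*(-½ + 5*T/6) (p(T) = (1*T)*(T + (½)*(3 + T)/(-3)) = T*(T + (½)*(-⅓)*(3 + T)) = T*(T + (-½ - T/6)) = T*(-½ + 5*T/6))
((p(-5) + 1)/(x(-5) + k))⁴ = (((⅙)*(-5)*(-3 + 5*(-5)) + 1)/(-5 - 1))⁴ = (((⅙)*(-5)*(-3 - 25) + 1)/(-6))⁴ = (((⅙)*(-5)*(-28) + 1)*(-⅙))⁴ = ((70/3 + 1)*(-⅙))⁴ = ((73/3)*(-⅙))⁴ = (-73/18)⁴ = 28398241/104976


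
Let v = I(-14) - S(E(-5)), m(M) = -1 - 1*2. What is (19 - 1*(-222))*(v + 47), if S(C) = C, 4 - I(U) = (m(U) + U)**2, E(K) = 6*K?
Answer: -50128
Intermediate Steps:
m(M) = -3 (m(M) = -1 - 2 = -3)
I(U) = 4 - (-3 + U)**2
v = -255 (v = (4 - (-3 - 14)**2) - 6*(-5) = (4 - 1*(-17)**2) - 1*(-30) = (4 - 1*289) + 30 = (4 - 289) + 30 = -285 + 30 = -255)
(19 - 1*(-222))*(v + 47) = (19 - 1*(-222))*(-255 + 47) = (19 + 222)*(-208) = 241*(-208) = -50128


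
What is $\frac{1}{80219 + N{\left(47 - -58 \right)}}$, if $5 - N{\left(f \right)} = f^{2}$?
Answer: $\frac{1}{69199} \approx 1.4451 \cdot 10^{-5}$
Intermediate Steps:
$N{\left(f \right)} = 5 - f^{2}$
$\frac{1}{80219 + N{\left(47 - -58 \right)}} = \frac{1}{80219 + \left(5 - \left(47 - -58\right)^{2}\right)} = \frac{1}{80219 + \left(5 - \left(47 + 58\right)^{2}\right)} = \frac{1}{80219 + \left(5 - 105^{2}\right)} = \frac{1}{80219 + \left(5 - 11025\right)} = \frac{1}{80219 - 11020} = \frac{1}{69199}$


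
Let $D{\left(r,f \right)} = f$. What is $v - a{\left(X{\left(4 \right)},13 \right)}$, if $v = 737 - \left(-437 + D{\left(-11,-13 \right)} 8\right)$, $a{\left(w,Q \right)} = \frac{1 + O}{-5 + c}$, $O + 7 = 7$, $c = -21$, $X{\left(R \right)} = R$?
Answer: $\frac{33229}{26} \approx 1278.0$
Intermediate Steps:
$O = 0$ ($O = -7 + 7 = 0$)
$a{\left(w,Q \right)} = - \frac{1}{26}$ ($a{\left(w,Q \right)} = \frac{1 + 0}{-5 - 21} = 1 \frac{1}{-26} = 1 \left(- \frac{1}{26}\right) = - \frac{1}{26}$)
$v = 1278$ ($v = 737 + \left(437 - \left(-13\right) 8\right) = 737 + \left(437 - -104\right) = 737 + \left(437 + 104\right) = 737 + 541 = 1278$)
$v - a{\left(X{\left(4 \right)},13 \right)} = 1278 - - \frac{1}{26} = 1278 + \frac{1}{26} = \frac{33229}{26}$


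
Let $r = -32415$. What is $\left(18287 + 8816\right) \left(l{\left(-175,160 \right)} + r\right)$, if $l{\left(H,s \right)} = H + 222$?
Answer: $-877269904$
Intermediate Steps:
$l{\left(H,s \right)} = 222 + H$
$\left(18287 + 8816\right) \left(l{\left(-175,160 \right)} + r\right) = \left(18287 + 8816\right) \left(\left(222 - 175\right) - 32415\right) = 27103 \left(47 - 32415\right) = 27103 \left(-32368\right) = -877269904$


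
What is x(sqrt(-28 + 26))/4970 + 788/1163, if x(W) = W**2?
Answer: 1957017/2890055 ≈ 0.67716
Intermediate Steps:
x(sqrt(-28 + 26))/4970 + 788/1163 = (sqrt(-28 + 26))**2/4970 + 788/1163 = (sqrt(-2))**2*(1/4970) + 788*(1/1163) = (I*sqrt(2))**2*(1/4970) + 788/1163 = -2*1/4970 + 788/1163 = -1/2485 + 788/1163 = 1957017/2890055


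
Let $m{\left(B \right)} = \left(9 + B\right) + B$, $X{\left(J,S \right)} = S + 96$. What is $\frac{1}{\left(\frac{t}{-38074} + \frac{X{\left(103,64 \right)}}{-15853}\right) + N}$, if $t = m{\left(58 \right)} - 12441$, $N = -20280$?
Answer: $- \frac{301793561}{6120278840226} \approx -4.931 \cdot 10^{-5}$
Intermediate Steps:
$X{\left(J,S \right)} = 96 + S$
$m{\left(B \right)} = 9 + 2 B$
$t = -12316$ ($t = \left(9 + 2 \cdot 58\right) - 12441 = \left(9 + 116\right) - 12441 = 125 - 12441 = -12316$)
$\frac{1}{\left(\frac{t}{-38074} + \frac{X{\left(103,64 \right)}}{-15853}\right) + N} = \frac{1}{\left(- \frac{12316}{-38074} + \frac{96 + 64}{-15853}\right) - 20280} = \frac{1}{\left(\left(-12316\right) \left(- \frac{1}{38074}\right) + 160 \left(- \frac{1}{15853}\right)\right) - 20280} = \frac{1}{\left(\frac{6158}{19037} - \frac{160}{15853}\right) - 20280} = \frac{1}{\frac{94576854}{301793561} - 20280} = \frac{1}{- \frac{6120278840226}{301793561}} = - \frac{301793561}{6120278840226}$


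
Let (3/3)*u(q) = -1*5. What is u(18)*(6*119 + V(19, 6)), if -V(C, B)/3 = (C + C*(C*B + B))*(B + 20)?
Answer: 893040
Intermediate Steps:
u(q) = -5 (u(q) = -1*5 = -5)
V(C, B) = -3*(20 + B)*(C + C*(B + B*C)) (V(C, B) = -3*(C + C*(C*B + B))*(B + 20) = -3*(C + C*(B*C + B))*(20 + B) = -3*(C + C*(B + B*C))*(20 + B) = -3*(20 + B)*(C + C*(B + B*C)))
u(18)*(6*119 + V(19, 6)) = -5*(6*119 - 3*19*(20 + 6² + 21*6 + 19*6² + 20*6*19)) = -5*(714 - 3*19*(20 + 36 + 126 + 19*36 + 2280)) = -5*(714 - 3*19*(20 + 36 + 126 + 684 + 2280)) = -5*(714 - 3*19*3146) = -5*(714 - 179322) = -5*(-178608) = 893040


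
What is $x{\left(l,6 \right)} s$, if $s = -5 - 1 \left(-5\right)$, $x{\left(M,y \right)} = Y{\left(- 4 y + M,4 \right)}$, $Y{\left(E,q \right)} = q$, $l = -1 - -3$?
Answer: $0$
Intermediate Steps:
$l = 2$ ($l = -1 + 3 = 2$)
$x{\left(M,y \right)} = 4$
$s = 0$ ($s = -5 - -5 = -5 + 5 = 0$)
$x{\left(l,6 \right)} s = 4 \cdot 0 = 0$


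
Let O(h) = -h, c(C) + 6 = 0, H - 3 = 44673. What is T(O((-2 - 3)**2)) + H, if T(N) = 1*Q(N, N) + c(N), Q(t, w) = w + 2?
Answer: 44647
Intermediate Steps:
H = 44676 (H = 3 + 44673 = 44676)
c(C) = -6 (c(C) = -6 + 0 = -6)
Q(t, w) = 2 + w
T(N) = -4 + N (T(N) = 1*(2 + N) - 6 = (2 + N) - 6 = -4 + N)
T(O((-2 - 3)**2)) + H = (-4 - (-2 - 3)**2) + 44676 = (-4 - 1*(-5)**2) + 44676 = (-4 - 1*25) + 44676 = (-4 - 25) + 44676 = -29 + 44676 = 44647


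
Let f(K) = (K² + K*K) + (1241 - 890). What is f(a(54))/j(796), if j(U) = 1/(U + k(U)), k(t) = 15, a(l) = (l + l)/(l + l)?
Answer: 286283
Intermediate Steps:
a(l) = 1 (a(l) = (2*l)/((2*l)) = (2*l)*(1/(2*l)) = 1)
f(K) = 351 + 2*K² (f(K) = (K² + K²) + 351 = 2*K² + 351 = 351 + 2*K²)
j(U) = 1/(15 + U) (j(U) = 1/(U + 15) = 1/(15 + U))
f(a(54))/j(796) = (351 + 2*1²)/(1/(15 + 796)) = (351 + 2*1)/(1/811) = (351 + 2)/(1/811) = 353*811 = 286283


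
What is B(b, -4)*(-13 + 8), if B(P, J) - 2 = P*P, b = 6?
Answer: -190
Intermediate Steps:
B(P, J) = 2 + P**2 (B(P, J) = 2 + P*P = 2 + P**2)
B(b, -4)*(-13 + 8) = (2 + 6**2)*(-13 + 8) = (2 + 36)*(-5) = 38*(-5) = -190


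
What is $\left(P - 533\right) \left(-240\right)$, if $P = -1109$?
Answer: $394080$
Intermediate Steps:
$\left(P - 533\right) \left(-240\right) = \left(-1109 - 533\right) \left(-240\right) = \left(-1642\right) \left(-240\right) = 394080$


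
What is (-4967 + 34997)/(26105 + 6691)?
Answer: 5005/5466 ≈ 0.91566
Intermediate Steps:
(-4967 + 34997)/(26105 + 6691) = 30030/32796 = 30030*(1/32796) = 5005/5466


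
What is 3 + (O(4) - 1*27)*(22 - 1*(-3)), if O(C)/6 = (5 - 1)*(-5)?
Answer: -3672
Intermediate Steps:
O(C) = -120 (O(C) = 6*((5 - 1)*(-5)) = 6*(4*(-5)) = 6*(-20) = -120)
3 + (O(4) - 1*27)*(22 - 1*(-3)) = 3 + (-120 - 1*27)*(22 - 1*(-3)) = 3 + (-120 - 27)*(22 + 3) = 3 - 147*25 = 3 - 3675 = -3672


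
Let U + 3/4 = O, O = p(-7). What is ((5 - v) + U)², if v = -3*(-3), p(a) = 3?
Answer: 49/16 ≈ 3.0625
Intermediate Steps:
O = 3
U = 9/4 (U = -¾ + 3 = 9/4 ≈ 2.2500)
v = 9
((5 - v) + U)² = ((5 - 1*9) + 9/4)² = ((5 - 9) + 9/4)² = (-4 + 9/4)² = (-7/4)² = 49/16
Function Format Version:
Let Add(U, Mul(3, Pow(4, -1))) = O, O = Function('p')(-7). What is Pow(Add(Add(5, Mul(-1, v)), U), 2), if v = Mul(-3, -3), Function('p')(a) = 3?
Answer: Rational(49, 16) ≈ 3.0625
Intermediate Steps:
O = 3
U = Rational(9, 4) (U = Add(Rational(-3, 4), 3) = Rational(9, 4) ≈ 2.2500)
v = 9
Pow(Add(Add(5, Mul(-1, v)), U), 2) = Pow(Add(Add(5, Mul(-1, 9)), Rational(9, 4)), 2) = Pow(Add(Add(5, -9), Rational(9, 4)), 2) = Pow(Add(-4, Rational(9, 4)), 2) = Pow(Rational(-7, 4), 2) = Rational(49, 16)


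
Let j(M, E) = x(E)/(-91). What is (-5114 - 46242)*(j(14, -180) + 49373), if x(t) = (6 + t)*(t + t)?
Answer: -227522640868/91 ≈ -2.5002e+9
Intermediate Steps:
x(t) = 2*t*(6 + t) (x(t) = (6 + t)*(2*t) = 2*t*(6 + t))
j(M, E) = -2*E*(6 + E)/91 (j(M, E) = (2*E*(6 + E))/(-91) = (2*E*(6 + E))*(-1/91) = -2*E*(6 + E)/91)
(-5114 - 46242)*(j(14, -180) + 49373) = (-5114 - 46242)*(-2/91*(-180)*(6 - 180) + 49373) = -51356*(-2/91*(-180)*(-174) + 49373) = -51356*(-62640/91 + 49373) = -51356*4430303/91 = -227522640868/91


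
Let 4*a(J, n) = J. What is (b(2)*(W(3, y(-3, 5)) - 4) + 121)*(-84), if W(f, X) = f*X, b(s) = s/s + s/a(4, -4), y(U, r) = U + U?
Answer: -4620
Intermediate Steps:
a(J, n) = J/4
y(U, r) = 2*U
b(s) = 1 + s (b(s) = s/s + s/(((¼)*4)) = 1 + s/1 = 1 + s*1 = 1 + s)
W(f, X) = X*f
(b(2)*(W(3, y(-3, 5)) - 4) + 121)*(-84) = ((1 + 2)*((2*(-3))*3 - 4) + 121)*(-84) = (3*(-6*3 - 4) + 121)*(-84) = (3*(-18 - 4) + 121)*(-84) = (3*(-22) + 121)*(-84) = (-66 + 121)*(-84) = 55*(-84) = -4620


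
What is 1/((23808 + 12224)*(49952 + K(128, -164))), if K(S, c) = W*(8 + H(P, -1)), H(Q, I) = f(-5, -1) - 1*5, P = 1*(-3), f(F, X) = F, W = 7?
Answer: 1/1799366016 ≈ 5.5575e-10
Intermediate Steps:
P = -3
H(Q, I) = -10 (H(Q, I) = -5 - 1*5 = -5 - 5 = -10)
K(S, c) = -14 (K(S, c) = 7*(8 - 10) = 7*(-2) = -14)
1/((23808 + 12224)*(49952 + K(128, -164))) = 1/((23808 + 12224)*(49952 - 14)) = 1/(36032*49938) = 1/1799366016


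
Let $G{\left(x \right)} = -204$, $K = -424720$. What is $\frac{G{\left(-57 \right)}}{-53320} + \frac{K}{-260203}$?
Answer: $\frac{5674787953}{3468505990} \approx 1.6361$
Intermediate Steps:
$\frac{G{\left(-57 \right)}}{-53320} + \frac{K}{-260203} = - \frac{204}{-53320} - \frac{424720}{-260203} = \left(-204\right) \left(- \frac{1}{53320}\right) - - \frac{424720}{260203} = \frac{51}{13330} + \frac{424720}{260203} = \frac{5674787953}{3468505990}$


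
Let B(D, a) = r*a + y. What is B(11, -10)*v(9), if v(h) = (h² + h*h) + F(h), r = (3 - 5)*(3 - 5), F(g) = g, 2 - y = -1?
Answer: -6327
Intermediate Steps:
y = 3 (y = 2 - 1*(-1) = 2 + 1 = 3)
r = 4 (r = -2*(-2) = 4)
B(D, a) = 3 + 4*a (B(D, a) = 4*a + 3 = 3 + 4*a)
v(h) = h + 2*h² (v(h) = (h² + h*h) + h = (h² + h²) + h = 2*h² + h = h + 2*h²)
B(11, -10)*v(9) = (3 + 4*(-10))*(9*(1 + 2*9)) = (3 - 40)*(9*(1 + 18)) = -333*19 = -37*171 = -6327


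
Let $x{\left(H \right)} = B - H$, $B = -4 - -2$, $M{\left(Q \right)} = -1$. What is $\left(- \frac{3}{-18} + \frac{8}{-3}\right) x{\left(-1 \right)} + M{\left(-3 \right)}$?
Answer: $\frac{3}{2} \approx 1.5$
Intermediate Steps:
$B = -2$ ($B = -4 + 2 = -2$)
$x{\left(H \right)} = -2 - H$
$\left(- \frac{3}{-18} + \frac{8}{-3}\right) x{\left(-1 \right)} + M{\left(-3 \right)} = \left(- \frac{3}{-18} + \frac{8}{-3}\right) \left(-2 - -1\right) - 1 = \left(\left(-3\right) \left(- \frac{1}{18}\right) + 8 \left(- \frac{1}{3}\right)\right) \left(-2 + 1\right) - 1 = \left(\frac{1}{6} - \frac{8}{3}\right) \left(-1\right) - 1 = \left(- \frac{5}{2}\right) \left(-1\right) - 1 = \frac{5}{2} - 1 = \frac{3}{2}$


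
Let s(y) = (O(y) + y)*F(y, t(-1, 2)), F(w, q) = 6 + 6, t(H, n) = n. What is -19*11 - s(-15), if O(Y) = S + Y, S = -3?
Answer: 187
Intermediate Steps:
F(w, q) = 12
O(Y) = -3 + Y
s(y) = -36 + 24*y (s(y) = ((-3 + y) + y)*12 = (-3 + 2*y)*12 = -36 + 24*y)
-19*11 - s(-15) = -19*11 - (-36 + 24*(-15)) = -209 - (-36 - 360) = -209 - 1*(-396) = -209 + 396 = 187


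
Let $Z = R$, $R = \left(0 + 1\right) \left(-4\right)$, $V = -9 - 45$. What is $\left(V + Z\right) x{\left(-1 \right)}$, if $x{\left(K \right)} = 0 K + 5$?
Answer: $-290$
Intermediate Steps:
$V = -54$ ($V = -9 - 45 = -54$)
$R = -4$ ($R = 1 \left(-4\right) = -4$)
$Z = -4$
$x{\left(K \right)} = 5$ ($x{\left(K \right)} = 0 + 5 = 5$)
$\left(V + Z\right) x{\left(-1 \right)} = \left(-54 - 4\right) 5 = \left(-58\right) 5 = -290$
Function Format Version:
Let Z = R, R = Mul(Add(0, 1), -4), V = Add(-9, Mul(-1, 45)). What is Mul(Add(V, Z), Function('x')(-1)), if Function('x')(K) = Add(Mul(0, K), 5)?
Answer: -290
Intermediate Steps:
V = -54 (V = Add(-9, -45) = -54)
R = -4 (R = Mul(1, -4) = -4)
Z = -4
Function('x')(K) = 5 (Function('x')(K) = Add(0, 5) = 5)
Mul(Add(V, Z), Function('x')(-1)) = Mul(Add(-54, -4), 5) = Mul(-58, 5) = -290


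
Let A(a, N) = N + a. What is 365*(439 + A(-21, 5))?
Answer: 154395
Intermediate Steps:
365*(439 + A(-21, 5)) = 365*(439 + (5 - 21)) = 365*(439 - 16) = 365*423 = 154395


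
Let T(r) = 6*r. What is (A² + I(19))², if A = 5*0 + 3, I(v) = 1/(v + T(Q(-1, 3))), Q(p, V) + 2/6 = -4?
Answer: 3844/49 ≈ 78.449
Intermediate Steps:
Q(p, V) = -13/3 (Q(p, V) = -⅓ - 4 = -13/3)
I(v) = 1/(-26 + v) (I(v) = 1/(v + 6*(-13/3)) = 1/(v - 26) = 1/(-26 + v))
A = 3 (A = 0 + 3 = 3)
(A² + I(19))² = (3² + 1/(-26 + 19))² = (9 + 1/(-7))² = (9 - ⅐)² = (62/7)² = 3844/49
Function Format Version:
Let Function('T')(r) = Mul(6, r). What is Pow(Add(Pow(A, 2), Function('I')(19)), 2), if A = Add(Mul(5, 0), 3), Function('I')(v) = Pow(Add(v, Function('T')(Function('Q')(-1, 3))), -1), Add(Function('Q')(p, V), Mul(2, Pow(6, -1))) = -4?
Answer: Rational(3844, 49) ≈ 78.449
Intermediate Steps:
Function('Q')(p, V) = Rational(-13, 3) (Function('Q')(p, V) = Add(Rational(-1, 3), -4) = Rational(-13, 3))
Function('I')(v) = Pow(Add(-26, v), -1) (Function('I')(v) = Pow(Add(v, Mul(6, Rational(-13, 3))), -1) = Pow(Add(v, -26), -1) = Pow(Add(-26, v), -1))
A = 3 (A = Add(0, 3) = 3)
Pow(Add(Pow(A, 2), Function('I')(19)), 2) = Pow(Add(Pow(3, 2), Pow(Add(-26, 19), -1)), 2) = Pow(Add(9, Pow(-7, -1)), 2) = Pow(Add(9, Rational(-1, 7)), 2) = Pow(Rational(62, 7), 2) = Rational(3844, 49)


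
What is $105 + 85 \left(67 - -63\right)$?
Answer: $11155$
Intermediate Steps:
$105 + 85 \left(67 - -63\right) = 105 + 85 \left(67 + 63\right) = 105 + 85 \cdot 130 = 105 + 11050 = 11155$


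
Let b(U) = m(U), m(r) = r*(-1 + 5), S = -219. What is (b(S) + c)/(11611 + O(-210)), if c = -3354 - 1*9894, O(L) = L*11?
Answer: -14124/9301 ≈ -1.5185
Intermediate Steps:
O(L) = 11*L
m(r) = 4*r (m(r) = r*4 = 4*r)
b(U) = 4*U
c = -13248 (c = -3354 - 9894 = -13248)
(b(S) + c)/(11611 + O(-210)) = (4*(-219) - 13248)/(11611 + 11*(-210)) = (-876 - 13248)/(11611 - 2310) = -14124/9301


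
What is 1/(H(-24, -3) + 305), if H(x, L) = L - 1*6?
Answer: 1/296 ≈ 0.0033784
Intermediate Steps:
H(x, L) = -6 + L (H(x, L) = L - 6 = -6 + L)
1/(H(-24, -3) + 305) = 1/((-6 - 3) + 305) = 1/(-9 + 305) = 1/296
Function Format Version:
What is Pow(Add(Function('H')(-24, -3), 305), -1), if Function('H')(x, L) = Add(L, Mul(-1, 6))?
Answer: Rational(1, 296) ≈ 0.0033784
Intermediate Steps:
Function('H')(x, L) = Add(-6, L) (Function('H')(x, L) = Add(L, -6) = Add(-6, L))
Pow(Add(Function('H')(-24, -3), 305), -1) = Pow(Add(Add(-6, -3), 305), -1) = Pow(Add(-9, 305), -1) = Pow(296, -1) = Rational(1, 296)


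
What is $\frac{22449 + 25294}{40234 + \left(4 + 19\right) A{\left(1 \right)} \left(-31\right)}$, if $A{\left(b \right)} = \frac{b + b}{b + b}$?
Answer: $\frac{47743}{39521} \approx 1.208$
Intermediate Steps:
$A{\left(b \right)} = 1$ ($A{\left(b \right)} = \frac{2 b}{2 b} = 2 b \frac{1}{2 b} = 1$)
$\frac{22449 + 25294}{40234 + \left(4 + 19\right) A{\left(1 \right)} \left(-31\right)} = \frac{22449 + 25294}{40234 + \left(4 + 19\right) 1 \left(-31\right)} = \frac{47743}{40234 + 23 \cdot 1 \left(-31\right)} = \frac{47743}{40234 + 23 \left(-31\right)} = \frac{47743}{40234 - 713} = \frac{47743}{39521}$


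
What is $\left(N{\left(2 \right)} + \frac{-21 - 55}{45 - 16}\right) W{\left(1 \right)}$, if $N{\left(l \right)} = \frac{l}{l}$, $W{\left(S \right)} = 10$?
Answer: $- \frac{470}{29} \approx -16.207$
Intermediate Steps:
$N{\left(l \right)} = 1$
$\left(N{\left(2 \right)} + \frac{-21 - 55}{45 - 16}\right) W{\left(1 \right)} = \left(1 + \frac{-21 - 55}{45 - 16}\right) 10 = \left(1 - \frac{76}{29}\right) 10 = \left(- \frac{47}{29}\right) 10 = - \frac{470}{29}$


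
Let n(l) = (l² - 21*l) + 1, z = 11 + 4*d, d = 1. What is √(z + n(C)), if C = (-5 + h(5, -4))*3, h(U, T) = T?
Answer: 4*√82 ≈ 36.222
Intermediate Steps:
C = -27 (C = (-5 - 4)*3 = -9*3 = -27)
z = 15 (z = 11 + 4*1 = 11 + 4 = 15)
n(l) = 1 + l² - 21*l
√(z + n(C)) = √(15 + (1 + (-27)² - 21*(-27))) = √(15 + (1 + 729 + 567)) = √(15 + 1297) = √1312 = 4*√82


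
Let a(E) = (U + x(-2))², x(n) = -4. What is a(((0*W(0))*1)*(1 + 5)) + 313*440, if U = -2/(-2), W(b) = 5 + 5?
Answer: 137729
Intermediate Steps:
W(b) = 10
U = 1 (U = -2*(-½) = 1)
a(E) = 9 (a(E) = (1 - 4)² = (-3)² = 9)
a(((0*W(0))*1)*(1 + 5)) + 313*440 = 9 + 313*440 = 9 + 137720 = 137729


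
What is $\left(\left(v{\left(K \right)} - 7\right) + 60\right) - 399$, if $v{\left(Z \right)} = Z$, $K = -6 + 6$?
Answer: $-346$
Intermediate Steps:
$K = 0$
$\left(\left(v{\left(K \right)} - 7\right) + 60\right) - 399 = \left(\left(0 - 7\right) + 60\right) - 399 = \left(-7 + 60\right) - 399 = 53 - 399 = -346$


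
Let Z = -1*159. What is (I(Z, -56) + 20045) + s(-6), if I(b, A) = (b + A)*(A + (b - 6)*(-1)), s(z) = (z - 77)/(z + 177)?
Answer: -579773/171 ≈ -3390.5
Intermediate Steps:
s(z) = (-77 + z)/(177 + z)
Z = -159
I(b, A) = (A + b)*(6 + A - b) (I(b, A) = (A + b)*(A + (-6 + b)*(-1)) = (A + b)*(A + (6 - b)) = (A + b)*(6 + A - b))
(I(Z, -56) + 20045) + s(-6) = (((-56)**2 - 1*(-159)**2 + 6*(-56) + 6*(-159)) + 20045) + (-77 - 6)/(177 - 6) = ((3136 - 1*25281 - 336 - 954) + 20045) - 83/171 = ((3136 - 25281 - 336 - 954) + 20045) + (1/171)*(-83) = (-23435 + 20045) - 83/171 = -3390 - 83/171 = -579773/171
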